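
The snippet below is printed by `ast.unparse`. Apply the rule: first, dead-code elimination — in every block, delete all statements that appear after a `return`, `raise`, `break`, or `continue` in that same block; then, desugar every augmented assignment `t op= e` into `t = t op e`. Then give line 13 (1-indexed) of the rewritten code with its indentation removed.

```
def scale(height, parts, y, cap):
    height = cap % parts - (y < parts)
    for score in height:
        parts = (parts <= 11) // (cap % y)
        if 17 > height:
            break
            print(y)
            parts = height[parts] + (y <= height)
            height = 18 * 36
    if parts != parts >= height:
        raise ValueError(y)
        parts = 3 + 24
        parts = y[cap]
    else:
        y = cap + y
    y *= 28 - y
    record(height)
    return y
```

return y

Transformed code:
def scale(height, parts, y, cap):
    height = cap % parts - (y < parts)
    for score in height:
        parts = (parts <= 11) // (cap % y)
        if 17 > height:
            break
    if parts != parts >= height:
        raise ValueError(y)
    else:
        y = cap + y
    y = y * (28 - y)
    record(height)
    return y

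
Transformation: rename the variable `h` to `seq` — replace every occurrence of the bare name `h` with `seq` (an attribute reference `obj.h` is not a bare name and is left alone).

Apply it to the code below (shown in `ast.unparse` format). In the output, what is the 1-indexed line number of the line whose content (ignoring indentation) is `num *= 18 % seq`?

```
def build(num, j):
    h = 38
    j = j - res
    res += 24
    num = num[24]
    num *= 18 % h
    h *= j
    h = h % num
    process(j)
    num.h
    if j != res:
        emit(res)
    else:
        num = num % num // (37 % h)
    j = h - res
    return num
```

6

Transformed code:
def build(num, j):
    seq = 38
    j = j - res
    res += 24
    num = num[24]
    num *= 18 % seq
    seq *= j
    seq = seq % num
    process(j)
    num.h
    if j != res:
        emit(res)
    else:
        num = num % num // (37 % seq)
    j = seq - res
    return num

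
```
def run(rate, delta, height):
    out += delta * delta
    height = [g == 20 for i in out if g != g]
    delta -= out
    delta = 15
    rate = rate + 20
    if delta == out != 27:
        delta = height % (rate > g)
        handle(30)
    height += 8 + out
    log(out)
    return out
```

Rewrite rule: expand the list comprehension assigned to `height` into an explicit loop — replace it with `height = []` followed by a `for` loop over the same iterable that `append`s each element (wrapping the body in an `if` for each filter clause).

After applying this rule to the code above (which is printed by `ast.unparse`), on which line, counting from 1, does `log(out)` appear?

14

Transformed code:
def run(rate, delta, height):
    out += delta * delta
    height = []
    for i in out:
        if g != g:
            height.append(g == 20)
    delta -= out
    delta = 15
    rate = rate + 20
    if delta == out != 27:
        delta = height % (rate > g)
        handle(30)
    height += 8 + out
    log(out)
    return out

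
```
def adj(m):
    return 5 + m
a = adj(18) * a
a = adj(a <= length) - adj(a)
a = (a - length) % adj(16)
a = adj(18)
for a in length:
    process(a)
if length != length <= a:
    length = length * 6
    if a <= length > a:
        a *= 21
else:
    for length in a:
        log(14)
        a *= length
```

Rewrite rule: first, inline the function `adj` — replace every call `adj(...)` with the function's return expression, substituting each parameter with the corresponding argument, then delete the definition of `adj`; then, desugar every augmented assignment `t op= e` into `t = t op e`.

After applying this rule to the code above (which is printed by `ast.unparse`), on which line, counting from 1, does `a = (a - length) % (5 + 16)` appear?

3

Transformed code:
a = (5 + 18) * a
a = 5 + (a <= length) - (5 + a)
a = (a - length) % (5 + 16)
a = 5 + 18
for a in length:
    process(a)
if length != length <= a:
    length = length * 6
    if a <= length > a:
        a = a * 21
else:
    for length in a:
        log(14)
        a = a * length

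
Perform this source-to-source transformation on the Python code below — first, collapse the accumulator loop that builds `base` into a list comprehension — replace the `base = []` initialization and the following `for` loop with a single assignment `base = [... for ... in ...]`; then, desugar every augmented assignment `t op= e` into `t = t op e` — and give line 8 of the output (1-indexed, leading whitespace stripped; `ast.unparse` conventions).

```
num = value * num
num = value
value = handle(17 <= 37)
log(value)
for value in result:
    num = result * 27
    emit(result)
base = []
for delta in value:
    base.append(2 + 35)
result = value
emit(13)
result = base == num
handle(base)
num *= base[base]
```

Transformed code:
num = value * num
num = value
value = handle(17 <= 37)
log(value)
for value in result:
    num = result * 27
    emit(result)
base = [2 + 35 for delta in value]
result = value
emit(13)
result = base == num
handle(base)
num = num * base[base]

base = [2 + 35 for delta in value]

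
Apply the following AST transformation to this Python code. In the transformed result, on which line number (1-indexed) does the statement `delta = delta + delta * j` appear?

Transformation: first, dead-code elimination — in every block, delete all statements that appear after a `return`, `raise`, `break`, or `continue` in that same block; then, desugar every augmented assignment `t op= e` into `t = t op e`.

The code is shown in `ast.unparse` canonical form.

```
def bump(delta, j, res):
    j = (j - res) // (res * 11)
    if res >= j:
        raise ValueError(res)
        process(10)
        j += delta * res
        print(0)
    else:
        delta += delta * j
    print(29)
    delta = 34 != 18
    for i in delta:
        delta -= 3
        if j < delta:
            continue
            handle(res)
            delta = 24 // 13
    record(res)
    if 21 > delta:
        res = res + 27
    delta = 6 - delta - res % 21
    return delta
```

6

Transformed code:
def bump(delta, j, res):
    j = (j - res) // (res * 11)
    if res >= j:
        raise ValueError(res)
    else:
        delta = delta + delta * j
    print(29)
    delta = 34 != 18
    for i in delta:
        delta = delta - 3
        if j < delta:
            continue
    record(res)
    if 21 > delta:
        res = res + 27
    delta = 6 - delta - res % 21
    return delta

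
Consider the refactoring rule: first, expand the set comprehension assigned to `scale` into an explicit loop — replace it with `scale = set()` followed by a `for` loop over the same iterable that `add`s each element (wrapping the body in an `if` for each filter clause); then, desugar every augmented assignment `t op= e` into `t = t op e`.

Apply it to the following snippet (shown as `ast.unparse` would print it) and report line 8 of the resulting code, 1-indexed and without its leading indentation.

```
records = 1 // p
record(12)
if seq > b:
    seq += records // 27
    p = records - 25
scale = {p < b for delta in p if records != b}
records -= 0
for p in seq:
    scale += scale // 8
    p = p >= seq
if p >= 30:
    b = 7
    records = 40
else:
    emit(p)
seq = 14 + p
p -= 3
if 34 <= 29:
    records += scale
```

if records != b:

Transformed code:
records = 1 // p
record(12)
if seq > b:
    seq = seq + records // 27
    p = records - 25
scale = set()
for delta in p:
    if records != b:
        scale.add(p < b)
records = records - 0
for p in seq:
    scale = scale + scale // 8
    p = p >= seq
if p >= 30:
    b = 7
    records = 40
else:
    emit(p)
seq = 14 + p
p = p - 3
if 34 <= 29:
    records = records + scale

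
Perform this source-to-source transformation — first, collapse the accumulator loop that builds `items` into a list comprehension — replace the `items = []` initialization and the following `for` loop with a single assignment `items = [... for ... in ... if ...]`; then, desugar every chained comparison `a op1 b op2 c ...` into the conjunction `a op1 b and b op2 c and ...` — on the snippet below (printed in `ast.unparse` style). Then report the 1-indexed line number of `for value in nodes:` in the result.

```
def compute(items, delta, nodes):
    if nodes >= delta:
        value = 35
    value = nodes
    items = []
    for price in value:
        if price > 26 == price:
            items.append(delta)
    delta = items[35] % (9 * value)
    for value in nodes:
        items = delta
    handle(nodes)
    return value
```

Transformed code:
def compute(items, delta, nodes):
    if nodes >= delta:
        value = 35
    value = nodes
    items = [delta for price in value if price > 26 and 26 == price]
    delta = items[35] % (9 * value)
    for value in nodes:
        items = delta
    handle(nodes)
    return value

7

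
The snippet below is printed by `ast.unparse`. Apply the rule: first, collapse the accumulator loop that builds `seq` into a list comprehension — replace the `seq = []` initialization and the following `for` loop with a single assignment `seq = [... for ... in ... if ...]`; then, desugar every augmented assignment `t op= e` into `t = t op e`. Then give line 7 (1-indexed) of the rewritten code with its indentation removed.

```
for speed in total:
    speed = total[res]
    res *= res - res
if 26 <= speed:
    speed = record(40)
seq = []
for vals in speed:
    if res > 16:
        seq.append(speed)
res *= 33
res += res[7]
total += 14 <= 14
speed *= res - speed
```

Transformed code:
for speed in total:
    speed = total[res]
    res = res * (res - res)
if 26 <= speed:
    speed = record(40)
seq = [speed for vals in speed if res > 16]
res = res * 33
res = res + res[7]
total = total + (14 <= 14)
speed = speed * (res - speed)

res = res * 33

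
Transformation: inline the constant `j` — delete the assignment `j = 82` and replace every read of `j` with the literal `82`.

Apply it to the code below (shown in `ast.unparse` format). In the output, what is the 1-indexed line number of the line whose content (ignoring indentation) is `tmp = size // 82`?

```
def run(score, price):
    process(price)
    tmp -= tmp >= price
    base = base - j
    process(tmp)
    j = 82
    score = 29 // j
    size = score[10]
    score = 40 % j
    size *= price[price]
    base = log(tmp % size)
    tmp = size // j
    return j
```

Transformed code:
def run(score, price):
    process(price)
    tmp -= tmp >= price
    base = base - 82
    process(tmp)
    score = 29 // 82
    size = score[10]
    score = 40 % 82
    size *= price[price]
    base = log(tmp % size)
    tmp = size // 82
    return 82

11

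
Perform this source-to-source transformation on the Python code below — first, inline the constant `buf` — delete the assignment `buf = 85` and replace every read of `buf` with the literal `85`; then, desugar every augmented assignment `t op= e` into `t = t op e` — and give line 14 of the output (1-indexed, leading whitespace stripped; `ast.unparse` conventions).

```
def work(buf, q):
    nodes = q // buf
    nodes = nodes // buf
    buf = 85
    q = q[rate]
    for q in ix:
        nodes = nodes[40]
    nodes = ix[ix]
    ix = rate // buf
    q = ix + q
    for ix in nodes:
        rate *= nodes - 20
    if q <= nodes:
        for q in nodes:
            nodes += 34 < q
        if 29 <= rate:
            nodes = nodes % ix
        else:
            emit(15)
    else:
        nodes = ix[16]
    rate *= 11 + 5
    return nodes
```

Transformed code:
def work(buf, q):
    nodes = q // 85
    nodes = nodes // 85
    q = q[rate]
    for q in ix:
        nodes = nodes[40]
    nodes = ix[ix]
    ix = rate // 85
    q = ix + q
    for ix in nodes:
        rate = rate * (nodes - 20)
    if q <= nodes:
        for q in nodes:
            nodes = nodes + (34 < q)
        if 29 <= rate:
            nodes = nodes % ix
        else:
            emit(15)
    else:
        nodes = ix[16]
    rate = rate * (11 + 5)
    return nodes

nodes = nodes + (34 < q)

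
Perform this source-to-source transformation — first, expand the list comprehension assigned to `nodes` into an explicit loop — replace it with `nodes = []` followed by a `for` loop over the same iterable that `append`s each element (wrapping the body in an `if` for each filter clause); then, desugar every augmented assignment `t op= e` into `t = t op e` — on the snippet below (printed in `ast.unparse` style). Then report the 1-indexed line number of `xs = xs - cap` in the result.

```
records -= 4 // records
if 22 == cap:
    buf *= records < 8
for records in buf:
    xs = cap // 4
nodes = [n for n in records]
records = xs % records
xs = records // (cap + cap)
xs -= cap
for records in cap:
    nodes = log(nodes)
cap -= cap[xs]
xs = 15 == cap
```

Transformed code:
records = records - 4 // records
if 22 == cap:
    buf = buf * (records < 8)
for records in buf:
    xs = cap // 4
nodes = []
for n in records:
    nodes.append(n)
records = xs % records
xs = records // (cap + cap)
xs = xs - cap
for records in cap:
    nodes = log(nodes)
cap = cap - cap[xs]
xs = 15 == cap

11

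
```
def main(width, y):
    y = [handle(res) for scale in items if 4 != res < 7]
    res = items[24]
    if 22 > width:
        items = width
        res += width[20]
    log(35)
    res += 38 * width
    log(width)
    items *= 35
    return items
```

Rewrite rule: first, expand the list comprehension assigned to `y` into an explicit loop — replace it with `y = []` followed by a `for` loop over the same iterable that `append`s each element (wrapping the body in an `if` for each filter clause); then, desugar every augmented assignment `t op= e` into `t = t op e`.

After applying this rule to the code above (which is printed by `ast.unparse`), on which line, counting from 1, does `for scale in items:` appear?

Transformed code:
def main(width, y):
    y = []
    for scale in items:
        if 4 != res < 7:
            y.append(handle(res))
    res = items[24]
    if 22 > width:
        items = width
        res = res + width[20]
    log(35)
    res = res + 38 * width
    log(width)
    items = items * 35
    return items

3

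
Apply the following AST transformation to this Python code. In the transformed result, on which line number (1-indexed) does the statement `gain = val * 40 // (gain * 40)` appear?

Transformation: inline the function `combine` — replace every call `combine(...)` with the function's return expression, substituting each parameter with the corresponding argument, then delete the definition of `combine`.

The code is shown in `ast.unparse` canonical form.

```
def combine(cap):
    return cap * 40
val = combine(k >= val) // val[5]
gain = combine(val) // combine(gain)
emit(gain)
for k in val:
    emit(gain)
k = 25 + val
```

Transformed code:
val = (k >= val) * 40 // val[5]
gain = val * 40 // (gain * 40)
emit(gain)
for k in val:
    emit(gain)
k = 25 + val

2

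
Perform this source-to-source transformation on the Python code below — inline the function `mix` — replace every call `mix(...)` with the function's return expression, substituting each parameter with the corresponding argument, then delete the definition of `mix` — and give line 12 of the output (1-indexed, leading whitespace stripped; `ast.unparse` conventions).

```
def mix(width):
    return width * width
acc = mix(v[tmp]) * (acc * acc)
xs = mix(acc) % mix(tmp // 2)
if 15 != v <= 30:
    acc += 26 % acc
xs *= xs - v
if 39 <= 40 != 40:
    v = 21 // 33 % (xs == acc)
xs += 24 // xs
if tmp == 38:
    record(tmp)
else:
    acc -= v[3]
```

acc -= v[3]

Transformed code:
acc = v[tmp] * v[tmp] * (acc * acc)
xs = acc * acc % (tmp // 2 * (tmp // 2))
if 15 != v <= 30:
    acc += 26 % acc
xs *= xs - v
if 39 <= 40 != 40:
    v = 21 // 33 % (xs == acc)
xs += 24 // xs
if tmp == 38:
    record(tmp)
else:
    acc -= v[3]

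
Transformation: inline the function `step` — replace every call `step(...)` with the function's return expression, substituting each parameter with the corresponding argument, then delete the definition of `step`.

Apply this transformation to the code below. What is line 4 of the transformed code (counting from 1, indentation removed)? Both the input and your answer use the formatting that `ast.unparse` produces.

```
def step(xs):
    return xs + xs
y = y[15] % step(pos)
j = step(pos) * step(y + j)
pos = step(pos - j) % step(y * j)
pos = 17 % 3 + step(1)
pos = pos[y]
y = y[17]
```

pos = 17 % 3 + (1 + 1)

Transformed code:
y = y[15] % (pos + pos)
j = (pos + pos) * (y + j + (y + j))
pos = (pos - j + (pos - j)) % (y * j + y * j)
pos = 17 % 3 + (1 + 1)
pos = pos[y]
y = y[17]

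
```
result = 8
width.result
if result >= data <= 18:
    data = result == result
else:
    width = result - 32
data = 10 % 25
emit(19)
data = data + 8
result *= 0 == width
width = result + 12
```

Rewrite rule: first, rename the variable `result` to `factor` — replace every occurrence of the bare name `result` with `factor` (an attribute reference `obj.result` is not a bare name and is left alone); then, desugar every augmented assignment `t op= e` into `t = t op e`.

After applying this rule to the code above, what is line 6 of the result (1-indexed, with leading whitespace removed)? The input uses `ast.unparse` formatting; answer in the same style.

Transformed code:
factor = 8
width.result
if factor >= data <= 18:
    data = factor == factor
else:
    width = factor - 32
data = 10 % 25
emit(19)
data = data + 8
factor = factor * (0 == width)
width = factor + 12

width = factor - 32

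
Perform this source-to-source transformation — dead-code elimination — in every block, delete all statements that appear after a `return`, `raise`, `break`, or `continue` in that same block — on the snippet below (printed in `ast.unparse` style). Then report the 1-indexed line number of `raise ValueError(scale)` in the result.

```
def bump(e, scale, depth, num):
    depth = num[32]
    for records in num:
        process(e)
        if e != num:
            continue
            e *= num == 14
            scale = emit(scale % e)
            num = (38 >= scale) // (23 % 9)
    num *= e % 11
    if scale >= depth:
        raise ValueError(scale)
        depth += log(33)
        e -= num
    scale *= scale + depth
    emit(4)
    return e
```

9

Transformed code:
def bump(e, scale, depth, num):
    depth = num[32]
    for records in num:
        process(e)
        if e != num:
            continue
    num *= e % 11
    if scale >= depth:
        raise ValueError(scale)
    scale *= scale + depth
    emit(4)
    return e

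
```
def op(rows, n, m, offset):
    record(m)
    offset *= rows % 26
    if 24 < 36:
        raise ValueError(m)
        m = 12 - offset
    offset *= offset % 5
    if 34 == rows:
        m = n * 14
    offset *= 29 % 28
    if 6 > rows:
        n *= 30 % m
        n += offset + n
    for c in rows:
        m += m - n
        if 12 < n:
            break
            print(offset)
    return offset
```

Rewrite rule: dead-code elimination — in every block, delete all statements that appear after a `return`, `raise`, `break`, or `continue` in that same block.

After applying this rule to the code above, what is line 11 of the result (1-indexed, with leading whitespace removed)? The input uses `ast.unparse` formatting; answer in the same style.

n *= 30 % m

Transformed code:
def op(rows, n, m, offset):
    record(m)
    offset *= rows % 26
    if 24 < 36:
        raise ValueError(m)
    offset *= offset % 5
    if 34 == rows:
        m = n * 14
    offset *= 29 % 28
    if 6 > rows:
        n *= 30 % m
        n += offset + n
    for c in rows:
        m += m - n
        if 12 < n:
            break
    return offset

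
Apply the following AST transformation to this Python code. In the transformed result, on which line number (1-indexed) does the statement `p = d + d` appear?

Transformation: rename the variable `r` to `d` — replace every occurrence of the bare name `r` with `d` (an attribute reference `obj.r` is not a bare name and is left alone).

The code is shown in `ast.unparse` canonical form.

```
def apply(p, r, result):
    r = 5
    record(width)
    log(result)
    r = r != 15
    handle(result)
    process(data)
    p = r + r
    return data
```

8

Transformed code:
def apply(p, d, result):
    d = 5
    record(width)
    log(result)
    d = d != 15
    handle(result)
    process(data)
    p = d + d
    return data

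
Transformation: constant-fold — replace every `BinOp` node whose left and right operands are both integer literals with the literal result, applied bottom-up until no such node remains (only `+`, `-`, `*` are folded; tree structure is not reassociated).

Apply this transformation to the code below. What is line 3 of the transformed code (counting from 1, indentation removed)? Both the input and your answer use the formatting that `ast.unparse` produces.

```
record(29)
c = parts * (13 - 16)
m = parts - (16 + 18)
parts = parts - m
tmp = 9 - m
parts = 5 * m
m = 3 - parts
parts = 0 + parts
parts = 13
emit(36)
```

m = parts - 34

Transformed code:
record(29)
c = parts * -3
m = parts - 34
parts = parts - m
tmp = 9 - m
parts = 5 * m
m = 3 - parts
parts = 0 + parts
parts = 13
emit(36)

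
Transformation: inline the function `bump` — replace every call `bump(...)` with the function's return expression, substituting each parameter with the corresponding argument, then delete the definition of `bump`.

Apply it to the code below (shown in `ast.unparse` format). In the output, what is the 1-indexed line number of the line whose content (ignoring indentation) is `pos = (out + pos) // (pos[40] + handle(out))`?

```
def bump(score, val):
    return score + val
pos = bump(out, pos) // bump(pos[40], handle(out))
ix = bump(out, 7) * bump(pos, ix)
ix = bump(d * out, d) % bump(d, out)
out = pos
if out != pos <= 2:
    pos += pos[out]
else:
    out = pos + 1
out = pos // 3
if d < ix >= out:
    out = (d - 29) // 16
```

Transformed code:
pos = (out + pos) // (pos[40] + handle(out))
ix = (out + 7) * (pos + ix)
ix = (d * out + d) % (d + out)
out = pos
if out != pos <= 2:
    pos += pos[out]
else:
    out = pos + 1
out = pos // 3
if d < ix >= out:
    out = (d - 29) // 16

1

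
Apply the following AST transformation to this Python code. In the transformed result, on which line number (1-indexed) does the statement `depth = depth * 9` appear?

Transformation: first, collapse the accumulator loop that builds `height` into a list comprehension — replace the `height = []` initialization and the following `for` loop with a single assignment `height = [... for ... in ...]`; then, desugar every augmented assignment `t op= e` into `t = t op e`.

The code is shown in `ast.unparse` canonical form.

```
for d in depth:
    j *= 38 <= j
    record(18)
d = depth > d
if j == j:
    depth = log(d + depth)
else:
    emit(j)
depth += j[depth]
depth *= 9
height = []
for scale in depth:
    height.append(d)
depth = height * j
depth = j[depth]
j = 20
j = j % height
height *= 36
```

10

Transformed code:
for d in depth:
    j = j * (38 <= j)
    record(18)
d = depth > d
if j == j:
    depth = log(d + depth)
else:
    emit(j)
depth = depth + j[depth]
depth = depth * 9
height = [d for scale in depth]
depth = height * j
depth = j[depth]
j = 20
j = j % height
height = height * 36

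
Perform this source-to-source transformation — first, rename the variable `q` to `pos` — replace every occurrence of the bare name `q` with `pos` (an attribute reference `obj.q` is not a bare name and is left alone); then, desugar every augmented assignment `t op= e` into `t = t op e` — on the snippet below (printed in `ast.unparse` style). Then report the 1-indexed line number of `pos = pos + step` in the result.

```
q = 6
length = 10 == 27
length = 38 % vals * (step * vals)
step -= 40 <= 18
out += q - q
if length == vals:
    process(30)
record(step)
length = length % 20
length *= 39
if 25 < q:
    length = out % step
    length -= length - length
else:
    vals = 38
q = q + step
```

Transformed code:
pos = 6
length = 10 == 27
length = 38 % vals * (step * vals)
step = step - (40 <= 18)
out = out + (pos - pos)
if length == vals:
    process(30)
record(step)
length = length % 20
length = length * 39
if 25 < pos:
    length = out % step
    length = length - (length - length)
else:
    vals = 38
pos = pos + step

16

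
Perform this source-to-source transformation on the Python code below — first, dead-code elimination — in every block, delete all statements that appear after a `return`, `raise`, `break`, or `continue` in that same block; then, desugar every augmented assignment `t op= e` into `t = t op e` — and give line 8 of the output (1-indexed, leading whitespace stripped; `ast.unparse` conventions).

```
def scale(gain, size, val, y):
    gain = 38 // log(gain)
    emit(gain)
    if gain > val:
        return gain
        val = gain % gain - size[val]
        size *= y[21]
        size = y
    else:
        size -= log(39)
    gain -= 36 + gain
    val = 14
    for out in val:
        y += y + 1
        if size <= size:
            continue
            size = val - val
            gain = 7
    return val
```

gain = gain - (36 + gain)

Transformed code:
def scale(gain, size, val, y):
    gain = 38 // log(gain)
    emit(gain)
    if gain > val:
        return gain
    else:
        size = size - log(39)
    gain = gain - (36 + gain)
    val = 14
    for out in val:
        y = y + (y + 1)
        if size <= size:
            continue
    return val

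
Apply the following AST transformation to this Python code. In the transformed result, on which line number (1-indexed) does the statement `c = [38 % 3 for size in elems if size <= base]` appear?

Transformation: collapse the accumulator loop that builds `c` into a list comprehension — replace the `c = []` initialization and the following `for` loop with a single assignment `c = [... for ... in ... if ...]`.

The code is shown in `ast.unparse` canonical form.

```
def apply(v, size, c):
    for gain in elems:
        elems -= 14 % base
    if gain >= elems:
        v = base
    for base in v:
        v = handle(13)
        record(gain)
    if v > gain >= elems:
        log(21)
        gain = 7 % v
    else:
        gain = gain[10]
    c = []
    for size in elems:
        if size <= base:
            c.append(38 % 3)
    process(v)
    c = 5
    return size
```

Transformed code:
def apply(v, size, c):
    for gain in elems:
        elems -= 14 % base
    if gain >= elems:
        v = base
    for base in v:
        v = handle(13)
        record(gain)
    if v > gain >= elems:
        log(21)
        gain = 7 % v
    else:
        gain = gain[10]
    c = [38 % 3 for size in elems if size <= base]
    process(v)
    c = 5
    return size

14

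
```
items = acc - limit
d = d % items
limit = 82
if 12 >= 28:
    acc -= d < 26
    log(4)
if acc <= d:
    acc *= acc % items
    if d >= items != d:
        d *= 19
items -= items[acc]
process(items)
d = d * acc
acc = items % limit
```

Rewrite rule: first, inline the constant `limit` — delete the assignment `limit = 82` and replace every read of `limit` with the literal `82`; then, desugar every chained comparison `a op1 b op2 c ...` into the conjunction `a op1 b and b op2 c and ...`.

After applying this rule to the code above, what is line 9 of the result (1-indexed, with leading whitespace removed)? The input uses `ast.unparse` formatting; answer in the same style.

d *= 19

Transformed code:
items = acc - 82
d = d % items
if 12 >= 28:
    acc -= d < 26
    log(4)
if acc <= d:
    acc *= acc % items
    if d >= items and items != d:
        d *= 19
items -= items[acc]
process(items)
d = d * acc
acc = items % 82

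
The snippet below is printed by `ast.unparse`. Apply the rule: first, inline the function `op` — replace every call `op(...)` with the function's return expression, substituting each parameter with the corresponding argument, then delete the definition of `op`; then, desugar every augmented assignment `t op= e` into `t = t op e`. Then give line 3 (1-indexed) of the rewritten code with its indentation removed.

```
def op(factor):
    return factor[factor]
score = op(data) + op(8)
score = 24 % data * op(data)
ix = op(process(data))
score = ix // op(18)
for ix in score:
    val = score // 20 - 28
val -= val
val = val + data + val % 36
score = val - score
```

Transformed code:
score = data[data] + 8[8]
score = 24 % data * data[data]
ix = process(data)[process(data)]
score = ix // 18[18]
for ix in score:
    val = score // 20 - 28
val = val - val
val = val + data + val % 36
score = val - score

ix = process(data)[process(data)]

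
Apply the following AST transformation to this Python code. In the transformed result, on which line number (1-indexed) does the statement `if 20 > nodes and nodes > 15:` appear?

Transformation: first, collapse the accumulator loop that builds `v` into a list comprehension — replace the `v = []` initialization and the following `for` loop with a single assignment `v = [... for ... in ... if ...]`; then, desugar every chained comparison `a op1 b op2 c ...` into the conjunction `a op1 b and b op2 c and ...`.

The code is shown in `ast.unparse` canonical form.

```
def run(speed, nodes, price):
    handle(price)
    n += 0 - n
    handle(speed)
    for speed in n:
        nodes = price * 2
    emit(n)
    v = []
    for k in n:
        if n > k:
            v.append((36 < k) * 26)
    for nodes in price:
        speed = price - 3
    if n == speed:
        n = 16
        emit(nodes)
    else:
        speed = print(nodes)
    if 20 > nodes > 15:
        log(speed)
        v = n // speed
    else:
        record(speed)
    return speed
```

Transformed code:
def run(speed, nodes, price):
    handle(price)
    n += 0 - n
    handle(speed)
    for speed in n:
        nodes = price * 2
    emit(n)
    v = [(36 < k) * 26 for k in n if n > k]
    for nodes in price:
        speed = price - 3
    if n == speed:
        n = 16
        emit(nodes)
    else:
        speed = print(nodes)
    if 20 > nodes and nodes > 15:
        log(speed)
        v = n // speed
    else:
        record(speed)
    return speed

16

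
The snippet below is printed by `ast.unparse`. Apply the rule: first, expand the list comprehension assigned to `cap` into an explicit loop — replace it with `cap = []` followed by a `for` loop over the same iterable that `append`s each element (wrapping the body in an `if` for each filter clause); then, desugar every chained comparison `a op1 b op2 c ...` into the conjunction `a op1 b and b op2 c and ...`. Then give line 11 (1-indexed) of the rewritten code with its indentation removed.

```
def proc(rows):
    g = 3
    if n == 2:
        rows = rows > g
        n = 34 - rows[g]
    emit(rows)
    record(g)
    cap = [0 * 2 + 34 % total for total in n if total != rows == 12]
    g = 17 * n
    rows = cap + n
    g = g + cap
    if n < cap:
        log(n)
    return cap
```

cap.append(0 * 2 + 34 % total)

Transformed code:
def proc(rows):
    g = 3
    if n == 2:
        rows = rows > g
        n = 34 - rows[g]
    emit(rows)
    record(g)
    cap = []
    for total in n:
        if total != rows and rows == 12:
            cap.append(0 * 2 + 34 % total)
    g = 17 * n
    rows = cap + n
    g = g + cap
    if n < cap:
        log(n)
    return cap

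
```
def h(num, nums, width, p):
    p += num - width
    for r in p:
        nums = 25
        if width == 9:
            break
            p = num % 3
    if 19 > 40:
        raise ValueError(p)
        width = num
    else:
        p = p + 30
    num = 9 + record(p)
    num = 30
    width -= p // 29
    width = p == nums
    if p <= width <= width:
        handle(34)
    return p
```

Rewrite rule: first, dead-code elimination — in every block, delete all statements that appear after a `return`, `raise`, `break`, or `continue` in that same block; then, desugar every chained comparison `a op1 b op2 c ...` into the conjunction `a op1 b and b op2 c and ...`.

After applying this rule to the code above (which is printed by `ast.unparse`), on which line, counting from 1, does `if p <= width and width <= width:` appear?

15

Transformed code:
def h(num, nums, width, p):
    p += num - width
    for r in p:
        nums = 25
        if width == 9:
            break
    if 19 > 40:
        raise ValueError(p)
    else:
        p = p + 30
    num = 9 + record(p)
    num = 30
    width -= p // 29
    width = p == nums
    if p <= width and width <= width:
        handle(34)
    return p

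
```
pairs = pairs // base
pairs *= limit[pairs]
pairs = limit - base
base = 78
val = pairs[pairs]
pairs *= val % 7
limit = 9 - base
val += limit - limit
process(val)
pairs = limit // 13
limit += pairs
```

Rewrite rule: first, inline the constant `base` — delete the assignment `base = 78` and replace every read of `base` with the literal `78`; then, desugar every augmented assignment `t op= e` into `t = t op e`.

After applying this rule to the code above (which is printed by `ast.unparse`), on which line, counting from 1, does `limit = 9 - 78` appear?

Transformed code:
pairs = pairs // 78
pairs = pairs * limit[pairs]
pairs = limit - 78
val = pairs[pairs]
pairs = pairs * (val % 7)
limit = 9 - 78
val = val + (limit - limit)
process(val)
pairs = limit // 13
limit = limit + pairs

6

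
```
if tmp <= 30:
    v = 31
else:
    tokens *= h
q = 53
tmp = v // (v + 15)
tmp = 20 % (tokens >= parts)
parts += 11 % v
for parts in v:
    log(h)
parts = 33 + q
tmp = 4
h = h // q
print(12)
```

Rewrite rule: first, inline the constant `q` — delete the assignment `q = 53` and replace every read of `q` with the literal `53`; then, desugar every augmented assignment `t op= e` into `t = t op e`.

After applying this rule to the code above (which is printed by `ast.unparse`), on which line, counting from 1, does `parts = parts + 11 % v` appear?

Transformed code:
if tmp <= 30:
    v = 31
else:
    tokens = tokens * h
tmp = v // (v + 15)
tmp = 20 % (tokens >= parts)
parts = parts + 11 % v
for parts in v:
    log(h)
parts = 33 + 53
tmp = 4
h = h // 53
print(12)

7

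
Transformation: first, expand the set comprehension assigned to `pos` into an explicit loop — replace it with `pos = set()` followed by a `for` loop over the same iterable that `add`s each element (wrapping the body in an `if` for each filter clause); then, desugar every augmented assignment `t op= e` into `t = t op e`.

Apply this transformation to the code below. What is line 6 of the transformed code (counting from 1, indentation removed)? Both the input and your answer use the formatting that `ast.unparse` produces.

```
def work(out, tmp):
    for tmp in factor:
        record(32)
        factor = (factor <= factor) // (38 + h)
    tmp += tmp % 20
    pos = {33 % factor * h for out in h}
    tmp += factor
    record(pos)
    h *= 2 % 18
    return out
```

Transformed code:
def work(out, tmp):
    for tmp in factor:
        record(32)
        factor = (factor <= factor) // (38 + h)
    tmp = tmp + tmp % 20
    pos = set()
    for out in h:
        pos.add(33 % factor * h)
    tmp = tmp + factor
    record(pos)
    h = h * (2 % 18)
    return out

pos = set()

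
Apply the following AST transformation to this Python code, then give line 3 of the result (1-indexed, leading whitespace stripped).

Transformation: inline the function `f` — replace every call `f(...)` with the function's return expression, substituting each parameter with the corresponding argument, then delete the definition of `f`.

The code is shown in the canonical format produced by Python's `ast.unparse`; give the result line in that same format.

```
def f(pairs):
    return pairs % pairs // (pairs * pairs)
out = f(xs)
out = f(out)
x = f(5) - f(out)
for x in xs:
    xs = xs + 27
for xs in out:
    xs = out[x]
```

Transformed code:
out = xs % xs // (xs * xs)
out = out % out // (out * out)
x = 5 % 5 // (5 * 5) - out % out // (out * out)
for x in xs:
    xs = xs + 27
for xs in out:
    xs = out[x]

x = 5 % 5 // (5 * 5) - out % out // (out * out)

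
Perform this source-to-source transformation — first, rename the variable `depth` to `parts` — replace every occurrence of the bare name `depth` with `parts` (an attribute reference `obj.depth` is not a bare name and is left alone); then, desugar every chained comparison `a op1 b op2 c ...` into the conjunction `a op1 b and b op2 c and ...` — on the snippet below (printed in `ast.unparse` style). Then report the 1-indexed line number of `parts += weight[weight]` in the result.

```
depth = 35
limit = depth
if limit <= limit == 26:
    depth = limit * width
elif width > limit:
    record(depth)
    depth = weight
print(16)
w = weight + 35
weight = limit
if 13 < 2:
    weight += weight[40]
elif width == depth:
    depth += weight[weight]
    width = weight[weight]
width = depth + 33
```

14

Transformed code:
parts = 35
limit = parts
if limit <= limit and limit == 26:
    parts = limit * width
elif width > limit:
    record(parts)
    parts = weight
print(16)
w = weight + 35
weight = limit
if 13 < 2:
    weight += weight[40]
elif width == parts:
    parts += weight[weight]
    width = weight[weight]
width = parts + 33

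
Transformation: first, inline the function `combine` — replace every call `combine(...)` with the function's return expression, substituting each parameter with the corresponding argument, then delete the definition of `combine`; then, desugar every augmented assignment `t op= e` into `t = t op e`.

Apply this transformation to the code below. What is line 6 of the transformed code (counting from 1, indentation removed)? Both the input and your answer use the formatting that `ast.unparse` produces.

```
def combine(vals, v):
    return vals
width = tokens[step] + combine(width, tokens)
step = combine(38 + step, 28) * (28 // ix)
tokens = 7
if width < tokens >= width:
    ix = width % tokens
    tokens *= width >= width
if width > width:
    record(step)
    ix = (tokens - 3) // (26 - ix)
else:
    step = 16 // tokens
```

Transformed code:
width = tokens[step] + width
step = (38 + step) * (28 // ix)
tokens = 7
if width < tokens >= width:
    ix = width % tokens
    tokens = tokens * (width >= width)
if width > width:
    record(step)
    ix = (tokens - 3) // (26 - ix)
else:
    step = 16 // tokens

tokens = tokens * (width >= width)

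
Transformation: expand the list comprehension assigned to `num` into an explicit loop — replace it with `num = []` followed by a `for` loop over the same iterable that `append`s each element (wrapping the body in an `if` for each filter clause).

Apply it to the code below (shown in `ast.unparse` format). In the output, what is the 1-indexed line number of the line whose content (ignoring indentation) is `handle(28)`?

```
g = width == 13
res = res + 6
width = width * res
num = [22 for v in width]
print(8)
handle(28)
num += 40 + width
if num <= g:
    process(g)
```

8

Transformed code:
g = width == 13
res = res + 6
width = width * res
num = []
for v in width:
    num.append(22)
print(8)
handle(28)
num += 40 + width
if num <= g:
    process(g)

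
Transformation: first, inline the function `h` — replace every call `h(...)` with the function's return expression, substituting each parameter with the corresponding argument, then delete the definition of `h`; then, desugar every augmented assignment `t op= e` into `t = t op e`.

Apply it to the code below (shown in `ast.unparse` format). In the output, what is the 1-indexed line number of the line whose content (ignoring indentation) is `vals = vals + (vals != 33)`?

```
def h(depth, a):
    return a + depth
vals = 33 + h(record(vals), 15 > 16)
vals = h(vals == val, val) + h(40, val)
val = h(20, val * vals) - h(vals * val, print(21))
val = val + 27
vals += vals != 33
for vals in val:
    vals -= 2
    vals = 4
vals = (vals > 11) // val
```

Transformed code:
vals = 33 + ((15 > 16) + record(vals))
vals = val + (vals == val) + (val + 40)
val = val * vals + 20 - (print(21) + vals * val)
val = val + 27
vals = vals + (vals != 33)
for vals in val:
    vals = vals - 2
    vals = 4
vals = (vals > 11) // val

5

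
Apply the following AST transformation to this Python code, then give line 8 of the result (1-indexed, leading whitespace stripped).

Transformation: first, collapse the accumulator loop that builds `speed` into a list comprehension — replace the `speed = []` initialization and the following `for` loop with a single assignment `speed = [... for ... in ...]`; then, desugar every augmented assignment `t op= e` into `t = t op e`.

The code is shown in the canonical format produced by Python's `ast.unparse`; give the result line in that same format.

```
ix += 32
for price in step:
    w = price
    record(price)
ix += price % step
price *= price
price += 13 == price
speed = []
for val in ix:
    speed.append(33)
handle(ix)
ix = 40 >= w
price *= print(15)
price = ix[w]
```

Transformed code:
ix = ix + 32
for price in step:
    w = price
    record(price)
ix = ix + price % step
price = price * price
price = price + (13 == price)
speed = [33 for val in ix]
handle(ix)
ix = 40 >= w
price = price * print(15)
price = ix[w]

speed = [33 for val in ix]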